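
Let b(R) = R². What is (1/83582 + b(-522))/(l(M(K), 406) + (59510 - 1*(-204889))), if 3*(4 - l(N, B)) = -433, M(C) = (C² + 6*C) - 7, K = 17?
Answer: 68324273067/66334185644 ≈ 1.0300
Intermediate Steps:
M(C) = -7 + C² + 6*C
l(N, B) = 445/3 (l(N, B) = 4 - ⅓*(-433) = 4 + 433/3 = 445/3)
(1/83582 + b(-522))/(l(M(K), 406) + (59510 - 1*(-204889))) = (1/83582 + (-522)²)/(445/3 + (59510 - 1*(-204889))) = (1/83582 + 272484)/(445/3 + (59510 + 204889)) = 22774757689/(83582*(445/3 + 264399)) = 22774757689/(83582*(793642/3)) = (22774757689/83582)*(3/793642) = 68324273067/66334185644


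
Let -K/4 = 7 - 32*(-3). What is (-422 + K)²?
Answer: 695556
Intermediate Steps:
K = -412 (K = -4*(7 - 32*(-3)) = -4*(7 - 8*(-12)) = -4*(7 + 96) = -4*103 = -412)
(-422 + K)² = (-422 - 412)² = (-834)² = 695556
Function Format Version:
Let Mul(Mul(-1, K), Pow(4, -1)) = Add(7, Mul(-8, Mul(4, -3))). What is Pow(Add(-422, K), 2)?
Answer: 695556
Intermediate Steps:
K = -412 (K = Mul(-4, Add(7, Mul(-8, Mul(4, -3)))) = Mul(-4, Add(7, Mul(-8, -12))) = Mul(-4, Add(7, 96)) = Mul(-4, 103) = -412)
Pow(Add(-422, K), 2) = Pow(Add(-422, -412), 2) = Pow(-834, 2) = 695556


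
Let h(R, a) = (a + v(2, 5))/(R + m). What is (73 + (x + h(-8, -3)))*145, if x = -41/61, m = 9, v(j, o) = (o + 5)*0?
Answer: 613205/61 ≈ 10053.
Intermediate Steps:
v(j, o) = 0 (v(j, o) = (5 + o)*0 = 0)
h(R, a) = a/(9 + R) (h(R, a) = (a + 0)/(R + 9) = a/(9 + R))
x = -41/61 (x = -41*1/61 = -41/61 ≈ -0.67213)
(73 + (x + h(-8, -3)))*145 = (73 + (-41/61 - 3/(9 - 8)))*145 = (73 + (-41/61 - 3/1))*145 = (73 + (-41/61 - 3*1))*145 = (73 + (-41/61 - 3))*145 = (73 - 224/61)*145 = (4229/61)*145 = 613205/61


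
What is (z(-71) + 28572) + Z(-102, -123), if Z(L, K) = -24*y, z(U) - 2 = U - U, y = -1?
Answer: 28598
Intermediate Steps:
z(U) = 2 (z(U) = 2 + (U - U) = 2 + 0 = 2)
Z(L, K) = 24 (Z(L, K) = -24*(-1) = 24)
(z(-71) + 28572) + Z(-102, -123) = (2 + 28572) + 24 = 28574 + 24 = 28598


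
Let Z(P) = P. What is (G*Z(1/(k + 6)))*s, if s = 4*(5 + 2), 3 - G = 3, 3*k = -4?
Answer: 0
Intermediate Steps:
k = -4/3 (k = (⅓)*(-4) = -4/3 ≈ -1.3333)
G = 0 (G = 3 - 1*3 = 3 - 3 = 0)
s = 28 (s = 4*7 = 28)
(G*Z(1/(k + 6)))*s = (0/(-4/3 + 6))*28 = (0/(14/3))*28 = (0*(3/14))*28 = 0*28 = 0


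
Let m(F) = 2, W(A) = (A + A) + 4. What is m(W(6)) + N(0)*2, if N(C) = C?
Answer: 2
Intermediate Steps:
W(A) = 4 + 2*A (W(A) = 2*A + 4 = 4 + 2*A)
m(W(6)) + N(0)*2 = 2 + 0*2 = 2 + 0 = 2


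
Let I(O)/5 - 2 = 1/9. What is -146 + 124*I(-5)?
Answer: 10466/9 ≈ 1162.9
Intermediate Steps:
I(O) = 95/9 (I(O) = 10 + 5/9 = 95/9)
-146 + 124*I(-5) = -146 + 124*(95/9) = -146 + 11780/9 = 10466/9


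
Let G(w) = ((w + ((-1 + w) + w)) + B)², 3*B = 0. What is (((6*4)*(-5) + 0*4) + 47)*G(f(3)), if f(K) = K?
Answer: -4672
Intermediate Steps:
B = 0 (B = (⅓)*0 = 0)
G(w) = (-1 + 3*w)² (G(w) = ((w + ((-1 + w) + w)) + 0)² = ((w + (-1 + 2*w)) + 0)² = ((-1 + 3*w) + 0)² = (-1 + 3*w)²)
(((6*4)*(-5) + 0*4) + 47)*G(f(3)) = (((6*4)*(-5) + 0*4) + 47)*(-1 + 3*3)² = ((24*(-5) + 0) + 47)*(-1 + 9)² = ((-120 + 0) + 47)*8² = (-120 + 47)*64 = -73*64 = -4672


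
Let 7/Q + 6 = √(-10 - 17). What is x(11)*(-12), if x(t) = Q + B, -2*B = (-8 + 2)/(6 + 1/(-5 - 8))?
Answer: 148/77 + 4*I*√3 ≈ 1.9221 + 6.9282*I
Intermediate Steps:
Q = 7/(-6 + 3*I*√3) (Q = 7/(-6 + √(-10 - 17)) = 7/(-6 + √(-27)) = 7/(-6 + 3*I*√3) ≈ -0.66667 - 0.57735*I)
B = 39/77 (B = -(-8 + 2)/(2*(6 + 1/(-5 - 8))) = -(-3)/(6 + 1/(-13)) = -(-3)/(6 - 1/13) = -(-3)/77/13 = -(-3)*13/77 = -½*(-78/77) = 39/77 ≈ 0.50649)
x(t) = -37/231 - I*√3/3 (x(t) = (-⅔ - I*√3/3) + 39/77 = -37/231 - I*√3/3)
x(11)*(-12) = (-37/231 - I*√3/3)*(-12) = 148/77 + 4*I*√3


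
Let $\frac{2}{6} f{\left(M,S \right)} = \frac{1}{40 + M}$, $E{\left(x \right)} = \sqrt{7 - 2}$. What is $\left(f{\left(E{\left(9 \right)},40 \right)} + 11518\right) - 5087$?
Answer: $\frac{2051513}{319} - \frac{3 \sqrt{5}}{1595} \approx 6431.1$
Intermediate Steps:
$E{\left(x \right)} = \sqrt{5}$
$f{\left(M,S \right)} = \frac{3}{40 + M}$
$\left(f{\left(E{\left(9 \right)},40 \right)} + 11518\right) - 5087 = \left(\frac{3}{40 + \sqrt{5}} + 11518\right) - 5087 = \left(11518 + \frac{3}{40 + \sqrt{5}}\right) - 5087 = 6431 + \frac{3}{40 + \sqrt{5}}$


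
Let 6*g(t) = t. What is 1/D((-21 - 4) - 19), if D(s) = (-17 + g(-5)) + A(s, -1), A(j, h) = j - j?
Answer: -6/107 ≈ -0.056075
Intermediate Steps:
g(t) = t/6
A(j, h) = 0
D(s) = -107/6 (D(s) = (-17 + (1/6)*(-5)) + 0 = (-17 - 5/6) + 0 = -107/6 + 0 = -107/6)
1/D((-21 - 4) - 19) = 1/(-107/6) = -6/107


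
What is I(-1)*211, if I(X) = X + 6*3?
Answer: 3587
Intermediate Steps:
I(X) = 18 + X (I(X) = X + 18 = 18 + X)
I(-1)*211 = (18 - 1)*211 = 17*211 = 3587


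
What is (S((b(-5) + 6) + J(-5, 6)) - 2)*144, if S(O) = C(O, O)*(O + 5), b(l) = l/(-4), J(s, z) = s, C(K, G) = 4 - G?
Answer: 1539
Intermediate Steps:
b(l) = -l/4 (b(l) = l*(-¼) = -l/4)
S(O) = (4 - O)*(5 + O) (S(O) = (4 - O)*(O + 5) = (4 - O)*(5 + O))
(S((b(-5) + 6) + J(-5, 6)) - 2)*144 = ((20 - ((-¼*(-5) + 6) - 5) - ((-¼*(-5) + 6) - 5)²) - 2)*144 = ((20 - ((5/4 + 6) - 5) - ((5/4 + 6) - 5)²) - 2)*144 = ((20 - (29/4 - 5) - (29/4 - 5)²) - 2)*144 = ((20 - 1*9/4 - (9/4)²) - 2)*144 = ((20 - 9/4 - 1*81/16) - 2)*144 = ((20 - 9/4 - 81/16) - 2)*144 = (203/16 - 2)*144 = (171/16)*144 = 1539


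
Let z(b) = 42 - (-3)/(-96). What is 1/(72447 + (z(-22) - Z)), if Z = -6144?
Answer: 32/2516255 ≈ 1.2717e-5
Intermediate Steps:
z(b) = 1343/32 (z(b) = 42 - (-3)*(-1)/96 = 42 - 1*1/32 = 42 - 1/32 = 1343/32)
1/(72447 + (z(-22) - Z)) = 1/(72447 + (1343/32 - 1*(-6144))) = 1/(72447 + (1343/32 + 6144)) = 1/(72447 + 197951/32) = 1/(2516255/32) = 32/2516255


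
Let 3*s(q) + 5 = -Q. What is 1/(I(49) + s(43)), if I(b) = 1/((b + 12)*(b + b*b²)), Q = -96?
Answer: 21538734/653341601 ≈ 0.032967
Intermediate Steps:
s(q) = 91/3 (s(q) = -5/3 + (-1*(-96))/3 = -5/3 + (⅓)*96 = -5/3 + 32 = 91/3)
I(b) = 1/((12 + b)*(b + b³))
1/(I(49) + s(43)) = 1/(1/(49*(12 + 49 + 49³ + 12*49²)) + 91/3) = 1/(1/(49*(12 + 49 + 117649 + 12*2401)) + 91/3) = 1/(1/(49*(12 + 49 + 117649 + 28812)) + 91/3) = 1/((1/49)/146522 + 91/3) = 1/((1/49)*(1/146522) + 91/3) = 1/(1/7179578 + 91/3) = 1/(653341601/21538734) = 21538734/653341601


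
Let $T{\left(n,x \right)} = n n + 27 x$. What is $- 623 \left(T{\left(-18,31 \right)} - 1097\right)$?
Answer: $-39872$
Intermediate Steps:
$T{\left(n,x \right)} = n^{2} + 27 x$
$- 623 \left(T{\left(-18,31 \right)} - 1097\right) = - 623 \left(\left(\left(-18\right)^{2} + 27 \cdot 31\right) - 1097\right) = - 623 \left(\left(324 + 837\right) - 1097\right) = - 623 \left(1161 - 1097\right) = \left(-623\right) 64 = -39872$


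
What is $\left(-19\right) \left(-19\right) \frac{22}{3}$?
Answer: $\frac{7942}{3} \approx 2647.3$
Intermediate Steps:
$\left(-19\right) \left(-19\right) \frac{22}{3} = 361 \cdot 22 \cdot \frac{1}{3} = 361 \cdot \frac{22}{3} = \frac{7942}{3}$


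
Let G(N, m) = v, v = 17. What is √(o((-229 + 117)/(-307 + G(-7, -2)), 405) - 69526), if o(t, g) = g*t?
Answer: I*√58339822/29 ≈ 263.38*I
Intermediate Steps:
G(N, m) = 17
√(o((-229 + 117)/(-307 + G(-7, -2)), 405) - 69526) = √(405*((-229 + 117)/(-307 + 17)) - 69526) = √(405*(-112/(-290)) - 69526) = √(405*(-112*(-1/290)) - 69526) = √(405*(56/145) - 69526) = √(4536/29 - 69526) = √(-2011718/29) = I*√58339822/29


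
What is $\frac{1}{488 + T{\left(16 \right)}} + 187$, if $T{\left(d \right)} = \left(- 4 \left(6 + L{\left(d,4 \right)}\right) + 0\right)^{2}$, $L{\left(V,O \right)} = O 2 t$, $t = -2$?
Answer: $\frac{390457}{2088} \approx 187.0$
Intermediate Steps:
$L{\left(V,O \right)} = - 4 O$ ($L{\left(V,O \right)} = O 2 \left(-2\right) = 2 O \left(-2\right) = - 4 O$)
$T{\left(d \right)} = 1600$ ($T{\left(d \right)} = \left(- 4 \left(6 - 16\right) + 0\right)^{2} = \left(\left(-4\right) \left(-10\right) + 0\right)^{2} = \left(40 + 0\right)^{2} = 40^{2} = 1600$)
$\frac{1}{488 + T{\left(16 \right)}} + 187 = \frac{1}{488 + 1600} + 187 = \frac{1}{2088} + 187 = \frac{390457}{2088}$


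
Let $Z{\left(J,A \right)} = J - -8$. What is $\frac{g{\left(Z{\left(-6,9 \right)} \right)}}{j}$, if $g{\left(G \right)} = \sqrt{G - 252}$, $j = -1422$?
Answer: $- \frac{5 i \sqrt{10}}{1422} \approx - 0.011119 i$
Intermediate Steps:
$Z{\left(J,A \right)} = 8 + J$ ($Z{\left(J,A \right)} = J + 8 = 8 + J$)
$g{\left(G \right)} = \sqrt{-252 + G}$
$\frac{g{\left(Z{\left(-6,9 \right)} \right)}}{j} = \frac{\sqrt{-252 + \left(8 - 6\right)}}{-1422} = \sqrt{-252 + 2} \left(- \frac{1}{1422}\right) = \sqrt{-250} \left(- \frac{1}{1422}\right) = 5 i \sqrt{10} \left(- \frac{1}{1422}\right) = - \frac{5 i \sqrt{10}}{1422}$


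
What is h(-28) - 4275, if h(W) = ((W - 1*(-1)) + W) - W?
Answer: -4302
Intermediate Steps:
h(W) = 1 + W (h(W) = ((W + 1) + W) - W = ((1 + W) + W) - W = (1 + 2*W) - W = 1 + W)
h(-28) - 4275 = (1 - 28) - 4275 = -27 - 4275 = -4302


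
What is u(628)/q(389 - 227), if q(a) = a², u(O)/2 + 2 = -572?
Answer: -287/6561 ≈ -0.043743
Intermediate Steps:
u(O) = -1148 (u(O) = -4 + 2*(-572) = -4 - 1144 = -1148)
u(628)/q(389 - 227) = -1148/(389 - 227)² = -1148/(162²) = -1148/26244 = -1148*1/26244 = -287/6561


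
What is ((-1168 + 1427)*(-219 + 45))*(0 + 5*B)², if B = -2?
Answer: -4506600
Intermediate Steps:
((-1168 + 1427)*(-219 + 45))*(0 + 5*B)² = ((-1168 + 1427)*(-219 + 45))*(0 + 5*(-2))² = (259*(-174))*(0 - 10)² = -45066*(-10)² = -45066*100 = -4506600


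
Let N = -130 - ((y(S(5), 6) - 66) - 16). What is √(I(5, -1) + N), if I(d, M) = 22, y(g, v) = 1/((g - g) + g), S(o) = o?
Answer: I*√655/5 ≈ 5.1186*I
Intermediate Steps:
y(g, v) = 1/g (y(g, v) = 1/(0 + g) = 1/g)
N = -241/5 (N = -130 - ((1/5 - 66) - 16) = -130 - ((⅕ - 66) - 16) = -130 - (-329/5 - 16) = -130 - 1*(-409/5) = -130 + 409/5 = -241/5 ≈ -48.200)
√(I(5, -1) + N) = √(22 - 241/5) = √(-131/5) = I*√655/5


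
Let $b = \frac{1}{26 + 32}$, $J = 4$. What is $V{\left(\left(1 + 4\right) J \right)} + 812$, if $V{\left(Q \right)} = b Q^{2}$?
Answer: $\frac{23748}{29} \approx 818.9$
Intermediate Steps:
$b = \frac{1}{58} \approx 0.017241$
$V{\left(Q \right)} = \frac{Q^{2}}{58}$
$V{\left(\left(1 + 4\right) J \right)} + 812 = \frac{\left(\left(1 + 4\right) 4\right)^{2}}{58} + 812 = \frac{\left(5 \cdot 4\right)^{2}}{58} + 812 = \frac{20^{2}}{58} + 812 = \frac{1}{58} \cdot 400 + 812 = \frac{200}{29} + 812 = \frac{23748}{29}$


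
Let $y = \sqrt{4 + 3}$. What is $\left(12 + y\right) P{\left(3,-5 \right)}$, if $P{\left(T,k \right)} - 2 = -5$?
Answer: $-36 - 3 \sqrt{7} \approx -43.937$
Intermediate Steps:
$P{\left(T,k \right)} = -3$ ($P{\left(T,k \right)} = 2 - 5 = -3$)
$y = \sqrt{7} \approx 2.6458$
$\left(12 + y\right) P{\left(3,-5 \right)} = \left(12 + \sqrt{7}\right) \left(-3\right) = -36 - 3 \sqrt{7}$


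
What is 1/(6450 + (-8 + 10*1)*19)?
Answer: 1/6488 ≈ 0.00015413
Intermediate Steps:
1/(6450 + (-8 + 10*1)*19) = 1/(6450 + (-8 + 10)*19) = 1/(6450 + 2*19) = 1/(6450 + 38) = 1/6488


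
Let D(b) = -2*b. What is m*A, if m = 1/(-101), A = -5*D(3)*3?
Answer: -90/101 ≈ -0.89109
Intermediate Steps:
A = 90 (A = -(-10)*3*3 = -5*(-6)*3 = 30*3 = 90)
m = -1/101 ≈ -0.0099010
m*A = -1/101*90 = -90/101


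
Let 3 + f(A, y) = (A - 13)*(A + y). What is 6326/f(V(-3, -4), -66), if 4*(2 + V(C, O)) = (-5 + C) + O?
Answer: 6326/1275 ≈ 4.9616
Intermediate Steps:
V(C, O) = -13/4 + C/4 + O/4 (V(C, O) = -2 + ((-5 + C) + O)/4 = -2 + (-5 + C + O)/4 = -2 + (-5/4 + C/4 + O/4) = -13/4 + C/4 + O/4)
f(A, y) = -3 + (-13 + A)*(A + y) (f(A, y) = -3 + (A - 13)*(A + y) = -3 + (-13 + A)*(A + y))
6326/f(V(-3, -4), -66) = 6326/(-3 + (-13/4 + (1/4)*(-3) + (1/4)*(-4))**2 - 13*(-13/4 + (1/4)*(-3) + (1/4)*(-4)) - 13*(-66) + (-13/4 + (1/4)*(-3) + (1/4)*(-4))*(-66)) = 6326/(-3 + (-13/4 - 3/4 - 1)**2 - 13*(-13/4 - 3/4 - 1) + 858 + (-13/4 - 3/4 - 1)*(-66)) = 6326/(-3 + (-5)**2 - 13*(-5) + 858 - 5*(-66)) = 6326/(-3 + 25 + 65 + 858 + 330) = 6326/1275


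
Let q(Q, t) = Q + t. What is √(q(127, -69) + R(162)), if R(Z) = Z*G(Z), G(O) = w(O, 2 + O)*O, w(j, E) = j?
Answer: √4251586 ≈ 2061.9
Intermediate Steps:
G(O) = O² (G(O) = O*O = O²)
R(Z) = Z³ (R(Z) = Z*Z² = Z³)
√(q(127, -69) + R(162)) = √((127 - 69) + 162³) = √(58 + 4251528) = √4251586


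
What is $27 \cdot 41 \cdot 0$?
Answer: $0$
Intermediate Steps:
$27 \cdot 41 \cdot 0 = 1107 \cdot 0 = 0$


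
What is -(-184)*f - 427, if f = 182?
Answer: 33061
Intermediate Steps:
-(-184)*f - 427 = -(-184)*182 - 427 = -184*(-182) - 427 = 33488 - 427 = 33061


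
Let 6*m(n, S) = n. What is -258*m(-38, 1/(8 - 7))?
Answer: 1634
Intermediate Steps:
m(n, S) = n/6
-258*m(-38, 1/(8 - 7)) = -43*(-38) = -258*(-19/3) = 1634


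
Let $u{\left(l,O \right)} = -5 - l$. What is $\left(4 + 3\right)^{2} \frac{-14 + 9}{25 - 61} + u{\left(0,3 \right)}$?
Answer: $\frac{65}{36} \approx 1.8056$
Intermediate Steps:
$\left(4 + 3\right)^{2} \frac{-14 + 9}{25 - 61} + u{\left(0,3 \right)} = \left(4 + 3\right)^{2} \frac{-14 + 9}{25 - 61} - 5 = 7^{2} \left(- \frac{5}{-36}\right) + \left(-5 + 0\right) = 49 \left(\left(-5\right) \left(- \frac{1}{36}\right)\right) - 5 = 49 \cdot \frac{5}{36} - 5 = \frac{245}{36} - 5 = \frac{65}{36}$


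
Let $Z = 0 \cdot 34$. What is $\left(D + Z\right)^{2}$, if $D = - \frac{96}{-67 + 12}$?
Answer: $\frac{9216}{3025} \approx 3.0466$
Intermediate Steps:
$Z = 0$
$D = \frac{96}{55}$ ($D = - \frac{96}{-55} = \left(-96\right) \left(- \frac{1}{55}\right) = \frac{96}{55} \approx 1.7455$)
$\left(D + Z\right)^{2} = \left(\frac{96}{55} + 0\right)^{2} = \left(\frac{96}{55}\right)^{2} = \frac{9216}{3025}$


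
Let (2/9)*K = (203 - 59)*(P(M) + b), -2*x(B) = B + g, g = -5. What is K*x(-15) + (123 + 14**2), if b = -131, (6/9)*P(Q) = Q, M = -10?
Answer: -945761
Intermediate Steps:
P(Q) = 3*Q/2
x(B) = 5/2 - B/2 (x(B) = -(B - 5)/2 = -(-5 + B)/2 = 5/2 - B/2)
K = -94608 (K = 9*((203 - 59)*((3/2)*(-10) - 131))/2 = 9*(144*(-15 - 131))/2 = 9*(144*(-146))/2 = (9/2)*(-21024) = -94608)
K*x(-15) + (123 + 14**2) = -94608*(5/2 - 1/2*(-15)) + (123 + 14**2) = -94608*(5/2 + 15/2) + (123 + 196) = -94608*10 + 319 = -946080 + 319 = -945761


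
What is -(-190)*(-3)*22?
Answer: -12540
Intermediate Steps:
-(-190)*(-3)*22 = -38*15*22 = -570*22 = -12540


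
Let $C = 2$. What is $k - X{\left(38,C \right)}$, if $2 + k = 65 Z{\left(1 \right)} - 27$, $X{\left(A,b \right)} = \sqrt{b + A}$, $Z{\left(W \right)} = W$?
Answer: $36 - 2 \sqrt{10} \approx 29.675$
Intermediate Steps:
$X{\left(A,b \right)} = \sqrt{A + b}$
$k = 36$ ($k = -2 + \left(65 \cdot 1 - 27\right) = -2 + \left(65 - 27\right) = -2 + 38 = 36$)
$k - X{\left(38,C \right)} = 36 - \sqrt{38 + 2} = 36 - \sqrt{40} = 36 - 2 \sqrt{10}$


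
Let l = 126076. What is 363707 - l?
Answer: 237631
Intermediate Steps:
363707 - l = 363707 - 1*126076 = 363707 - 126076 = 237631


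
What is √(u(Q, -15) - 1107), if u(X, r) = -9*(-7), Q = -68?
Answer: 6*I*√29 ≈ 32.311*I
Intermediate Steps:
u(X, r) = 63
√(u(Q, -15) - 1107) = √(63 - 1107) = √(-1044) = 6*I*√29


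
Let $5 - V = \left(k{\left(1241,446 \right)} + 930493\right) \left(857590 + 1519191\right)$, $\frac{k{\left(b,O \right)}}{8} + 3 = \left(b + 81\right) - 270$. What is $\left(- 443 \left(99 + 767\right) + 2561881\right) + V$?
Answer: $-2231521850937$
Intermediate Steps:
$k{\left(b,O \right)} = -1536 + 8 b$ ($k{\left(b,O \right)} = -24 + 8 \left(\left(b + 81\right) - 270\right) = -24 + 8 \left(\left(81 + b\right) - 270\right) = -24 + 8 \left(-189 + b\right) = -24 + \left(-1512 + 8 b\right) = -1536 + 8 b$)
$V = -2231524029180$ ($V = 5 - \left(\left(-1536 + 8 \cdot 1241\right) + 930493\right) \left(857590 + 1519191\right) = 5 - \left(\left(-1536 + 9928\right) + 930493\right) 2376781 = 5 - \left(8392 + 930493\right) 2376781 = 5 - 938885 \cdot 2376781 = 5 - 2231524029185 = -2231524029180$)
$\left(- 443 \left(99 + 767\right) + 2561881\right) + V = \left(- 443 \left(99 + 767\right) + 2561881\right) - 2231524029180 = \left(\left(-443\right) 866 + 2561881\right) - 2231524029180 = \left(-383638 + 2561881\right) - 2231524029180 = 2178243 - 2231524029180 = -2231521850937$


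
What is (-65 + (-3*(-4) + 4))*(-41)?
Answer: 2009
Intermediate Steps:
(-65 + (-3*(-4) + 4))*(-41) = (-65 + (12 + 4))*(-41) = (-65 + 16)*(-41) = -49*(-41) = 2009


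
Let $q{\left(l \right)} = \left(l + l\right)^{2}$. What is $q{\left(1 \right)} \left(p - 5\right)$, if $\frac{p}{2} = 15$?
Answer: $100$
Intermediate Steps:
$p = 30$ ($p = 2 \cdot 15 = 30$)
$q{\left(l \right)} = 4 l^{2}$ ($q{\left(l \right)} = \left(2 l\right)^{2} = 4 l^{2}$)
$q{\left(1 \right)} \left(p - 5\right) = 4 \cdot 1^{2} \left(30 - 5\right) = 4 \cdot 1 \cdot 25 = 4 \cdot 25 = 100$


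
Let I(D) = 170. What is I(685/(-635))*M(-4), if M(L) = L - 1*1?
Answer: -850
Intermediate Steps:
M(L) = -1 + L (M(L) = L - 1 = -1 + L)
I(685/(-635))*M(-4) = 170*(-1 - 4) = 170*(-5) = -850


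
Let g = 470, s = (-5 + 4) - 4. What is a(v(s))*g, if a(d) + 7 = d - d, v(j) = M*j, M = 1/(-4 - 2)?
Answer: -3290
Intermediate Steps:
M = -⅙ (M = 1/(-6) = -⅙ ≈ -0.16667)
s = -5 (s = -1 - 4 = -5)
v(j) = -j/6
a(d) = -7 (a(d) = -7 + (d - d) = -7 + 0 = -7)
a(v(s))*g = -7*470 = -3290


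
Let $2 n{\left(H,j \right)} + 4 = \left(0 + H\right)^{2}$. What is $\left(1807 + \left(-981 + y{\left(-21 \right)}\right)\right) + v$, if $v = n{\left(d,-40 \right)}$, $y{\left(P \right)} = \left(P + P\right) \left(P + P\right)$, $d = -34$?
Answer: $3166$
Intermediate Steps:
$y{\left(P \right)} = 4 P^{2}$ ($y{\left(P \right)} = 2 P 2 P = 4 P^{2}$)
$n{\left(H,j \right)} = -2 + \frac{H^{2}}{2}$ ($n{\left(H,j \right)} = -2 + \frac{\left(0 + H\right)^{2}}{2} = -2 + \frac{H^{2}}{2}$)
$v = 576$ ($v = -2 + \frac{\left(-34\right)^{2}}{2} = -2 + \frac{1}{2} \cdot 1156 = -2 + 578 = 576$)
$\left(1807 + \left(-981 + y{\left(-21 \right)}\right)\right) + v = \left(1807 - \left(981 - 4 \left(-21\right)^{2}\right)\right) + 576 = \left(1807 + \left(-981 + 4 \cdot 441\right)\right) + 576 = \left(1807 + \left(-981 + 1764\right)\right) + 576 = \left(1807 + 783\right) + 576 = 2590 + 576 = 3166$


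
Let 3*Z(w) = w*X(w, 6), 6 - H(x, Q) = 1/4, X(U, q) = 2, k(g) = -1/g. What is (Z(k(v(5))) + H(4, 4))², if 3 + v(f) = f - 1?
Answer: 3721/144 ≈ 25.840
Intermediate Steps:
v(f) = -4 + f (v(f) = -3 + (f - 1) = -3 + (-1 + f) = -4 + f)
H(x, Q) = 23/4 (H(x, Q) = 6 - 1/4 = 6 - 1*¼ = 6 - ¼ = 23/4)
Z(w) = 2*w/3 (Z(w) = (w*2)/3 = (2*w)/3 = 2*w/3)
(Z(k(v(5))) + H(4, 4))² = (2*(-1/(-4 + 5))/3 + 23/4)² = (2*(-1/1)/3 + 23/4)² = (2*(-1*1)/3 + 23/4)² = ((⅔)*(-1) + 23/4)² = (-⅔ + 23/4)² = (61/12)² = 3721/144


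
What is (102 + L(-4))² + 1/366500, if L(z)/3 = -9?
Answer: 2061562501/366500 ≈ 5625.0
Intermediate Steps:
L(z) = -27 (L(z) = 3*(-9) = -27)
(102 + L(-4))² + 1/366500 = (102 - 27)² + 1/366500 = 75² + 1/366500 = 5625 + 1/366500 = 2061562501/366500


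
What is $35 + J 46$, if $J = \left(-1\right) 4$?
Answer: $-149$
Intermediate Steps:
$J = -4$
$35 + J 46 = 35 - 184 = -149$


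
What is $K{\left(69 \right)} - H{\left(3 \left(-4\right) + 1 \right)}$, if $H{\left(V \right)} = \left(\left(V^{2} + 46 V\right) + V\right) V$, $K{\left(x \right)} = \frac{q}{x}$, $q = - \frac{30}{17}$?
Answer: $- \frac{1703206}{391} \approx -4356.0$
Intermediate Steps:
$q = - \frac{30}{17}$ ($q = \left(-30\right) \frac{1}{17} = - \frac{30}{17} \approx -1.7647$)
$K{\left(x \right)} = - \frac{30}{17 x}$
$H{\left(V \right)} = V \left(V^{2} + 47 V\right)$ ($H{\left(V \right)} = \left(V^{2} + 47 V\right) V = V \left(V^{2} + 47 V\right)$)
$K{\left(69 \right)} - H{\left(3 \left(-4\right) + 1 \right)} = - \frac{30}{17 \cdot 69} - \left(3 \left(-4\right) + 1\right)^{2} \left(47 + \left(3 \left(-4\right) + 1\right)\right) = \left(- \frac{30}{17}\right) \frac{1}{69} - \left(-12 + 1\right)^{2} \left(47 + \left(-12 + 1\right)\right) = - \frac{10}{391} - \left(-11\right)^{2} \left(47 - 11\right) = - \frac{10}{391} - 121 \cdot 36 = - \frac{10}{391} - 4356 = - \frac{1703206}{391}$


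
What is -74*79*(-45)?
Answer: 263070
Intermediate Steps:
-74*79*(-45) = -5846*(-45) = 263070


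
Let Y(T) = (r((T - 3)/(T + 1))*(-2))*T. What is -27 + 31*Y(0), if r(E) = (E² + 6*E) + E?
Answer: -27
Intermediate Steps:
r(E) = E² + 7*E
Y(T) = -2*T*(-3 + T)*(7 + (-3 + T)/(1 + T))/(1 + T) (Y(T) = ((((T - 3)/(T + 1))*(7 + (T - 3)/(T + 1)))*(-2))*T = ((((-3 + T)/(1 + T))*(7 + (-3 + T)/(1 + T)))*(-2))*T = (((-3 + T)*(7 + (-3 + T)/(1 + T))/(1 + T))*(-2))*T = (-2*(-3 + T)*(7 + (-3 + T)/(1 + T))/(1 + T))*T = -2*T*(-3 + T)*(7 + (-3 + T)/(1 + T))/(1 + T))
-27 + 31*Y(0) = -27 + 31*(-8*0*(1 + 2*0)*(-3 + 0)/(1 + 0)²) = -27 + 31*(-8*0*(1 + 0)*(-3)/1²) = -27 + 31*(-8*0*1*1*(-3)) = -27 + 31*0 = -27 + 0 = -27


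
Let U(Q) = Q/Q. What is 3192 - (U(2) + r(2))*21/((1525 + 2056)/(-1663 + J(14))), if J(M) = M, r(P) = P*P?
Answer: 11603697/3581 ≈ 3240.4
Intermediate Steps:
r(P) = P²
U(Q) = 1
3192 - (U(2) + r(2))*21/((1525 + 2056)/(-1663 + J(14))) = 3192 - (1 + 2²)*21/((1525 + 2056)/(-1663 + 14)) = 3192 - (1 + 4)*21/(3581/(-1649)) = 3192 - 5*21/(3581*(-1/1649)) = 3192 - 105/(-3581/1649) = 3192 - 105*(-1649)/3581 = 3192 - 1*(-173145/3581) = 3192 + 173145/3581 = 11603697/3581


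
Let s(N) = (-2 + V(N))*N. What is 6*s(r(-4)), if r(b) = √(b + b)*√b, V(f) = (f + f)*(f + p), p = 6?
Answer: 2304 - 1488*√2 ≈ 199.65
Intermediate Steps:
V(f) = 2*f*(6 + f) (V(f) = (f + f)*(f + 6) = (2*f)*(6 + f) = 2*f*(6 + f))
r(b) = b*√2 (r(b) = √(2*b)*√b = (√2*√b)*√b = b*√2)
s(N) = N*(-2 + 2*N*(6 + N)) (s(N) = (-2 + 2*N*(6 + N))*N = N*(-2 + 2*N*(6 + N)))
6*s(r(-4)) = 6*(2*(-4*√2)*(-1 + (-4*√2)*(6 - 4*√2))) = 6*(2*(-4*√2)*(-1 - 4*√2*(6 - 4*√2))) = 6*(-8*√2*(-1 - 4*√2*(6 - 4*√2))) = -48*√2*(-1 - 4*√2*(6 - 4*√2))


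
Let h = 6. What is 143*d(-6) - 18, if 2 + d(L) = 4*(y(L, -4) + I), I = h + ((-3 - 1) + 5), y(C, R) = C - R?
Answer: 2556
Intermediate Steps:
I = 7 (I = 6 + ((-3 - 1) + 5) = 6 + (-4 + 5) = 6 + 1 = 7)
d(L) = 42 + 4*L (d(L) = -2 + 4*((L - 1*(-4)) + 7) = -2 + 4*((L + 4) + 7) = -2 + 4*((4 + L) + 7) = -2 + 4*(11 + L) = -2 + (44 + 4*L) = 42 + 4*L)
143*d(-6) - 18 = 143*(42 + 4*(-6)) - 18 = 143*(42 - 24) - 18 = 143*18 - 18 = 2574 - 18 = 2556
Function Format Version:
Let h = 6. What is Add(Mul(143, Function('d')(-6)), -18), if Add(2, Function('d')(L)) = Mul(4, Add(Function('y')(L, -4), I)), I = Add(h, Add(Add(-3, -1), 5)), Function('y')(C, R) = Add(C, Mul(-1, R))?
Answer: 2556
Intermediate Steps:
I = 7 (I = Add(6, Add(Add(-3, -1), 5)) = Add(6, Add(-4, 5)) = Add(6, 1) = 7)
Function('d')(L) = Add(42, Mul(4, L)) (Function('d')(L) = Add(-2, Mul(4, Add(Add(L, Mul(-1, -4)), 7))) = Add(-2, Mul(4, Add(Add(L, 4), 7))) = Add(-2, Mul(4, Add(Add(4, L), 7))) = Add(-2, Mul(4, Add(11, L))) = Add(-2, Add(44, Mul(4, L))) = Add(42, Mul(4, L)))
Add(Mul(143, Function('d')(-6)), -18) = Add(Mul(143, Add(42, Mul(4, -6))), -18) = Add(Mul(143, Add(42, -24)), -18) = Add(Mul(143, 18), -18) = Add(2574, -18) = 2556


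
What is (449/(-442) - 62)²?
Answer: 775789609/195364 ≈ 3971.0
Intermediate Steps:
(449/(-442) - 62)² = (449*(-1/442) - 62)² = (-449/442 - 62)² = (-27853/442)² = 775789609/195364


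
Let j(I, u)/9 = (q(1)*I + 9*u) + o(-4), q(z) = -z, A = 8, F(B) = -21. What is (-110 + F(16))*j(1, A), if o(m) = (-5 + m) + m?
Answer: -68382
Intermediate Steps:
o(m) = -5 + 2*m
j(I, u) = -117 - 9*I + 81*u (j(I, u) = 9*(((-1*1)*I + 9*u) + (-5 + 2*(-4))) = 9*((-I + 9*u) + (-5 - 8)) = 9*((-I + 9*u) - 13) = 9*(-13 - I + 9*u) = -117 - 9*I + 81*u)
(-110 + F(16))*j(1, A) = (-110 - 21)*(-117 - 9*1 + 81*8) = -131*(-117 - 9 + 648) = -131*522 = -68382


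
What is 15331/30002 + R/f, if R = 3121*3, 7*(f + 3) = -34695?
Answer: -239021681/173591572 ≈ -1.3769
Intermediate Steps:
f = -34716/7 (f = -3 + (⅐)*(-34695) = -3 - 34695/7 = -34716/7 ≈ -4959.4)
R = 9363
15331/30002 + R/f = 15331/30002 + 9363/(-34716/7) = 15331*(1/30002) + 9363*(-7/34716) = 15331/30002 - 21847/11572 = -239021681/173591572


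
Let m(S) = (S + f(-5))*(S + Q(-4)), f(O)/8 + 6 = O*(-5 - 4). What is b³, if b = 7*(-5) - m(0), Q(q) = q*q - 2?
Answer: -85358358827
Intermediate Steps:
Q(q) = -2 + q² (Q(q) = q² - 2 = -2 + q²)
f(O) = -48 - 72*O (f(O) = -48 + 8*(O*(-5 - 4)) = -48 + 8*(O*(-9)) = -48 + 8*(-9*O) = -48 - 72*O)
m(S) = (14 + S)*(312 + S) (m(S) = (S + (-48 - 72*(-5)))*(S + (-2 + (-4)²)) = (S + (-48 + 360))*(S + (-2 + 16)) = (S + 312)*(S + 14) = (312 + S)*(14 + S) = (14 + S)*(312 + S))
b = -4403 (b = 7*(-5) - (4368 + 0² + 326*0) = -35 - (4368 + 0 + 0) = -35 - 1*4368 = -35 - 4368 = -4403)
b³ = (-4403)³ = -85358358827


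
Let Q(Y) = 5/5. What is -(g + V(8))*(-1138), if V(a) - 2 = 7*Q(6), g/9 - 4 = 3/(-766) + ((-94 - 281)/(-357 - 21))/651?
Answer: 89335632194/1745331 ≈ 51186.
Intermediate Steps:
Q(Y) = 1 (Q(Y) = 5*(⅕) = 1)
g = 62794334/1745331 (g = 36 + 9*(3/(-766) + ((-94 - 281)/(-357 - 21))/651) = 36 + 9*(3*(-1/766) - 375/(-378)*(1/651)) = 36 + 9*(-3/766 - 375*(-1/378)*(1/651)) = 36 + 9*(-3/766 + (125/126)*(1/651)) = 36 + 9*(-3/766 + 125/82026) = 36 + 9*(-37582/15707979) = 36 - 37582/1745331 = 62794334/1745331 ≈ 35.978)
V(a) = 9 (V(a) = 2 + 7*1 = 2 + 7 = 9)
-(g + V(8))*(-1138) = -(62794334/1745331 + 9)*(-1138) = -78502313*(-1138)/1745331 = -1*(-89335632194/1745331) = 89335632194/1745331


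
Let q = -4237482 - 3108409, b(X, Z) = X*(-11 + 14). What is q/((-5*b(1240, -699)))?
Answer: 7345891/18600 ≈ 394.94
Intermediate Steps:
b(X, Z) = 3*X (b(X, Z) = X*3 = 3*X)
q = -7345891
q/((-5*b(1240, -699))) = -7345891/((-15*1240)) = -7345891/((-5*3720)) = -7345891/(-18600) = -7345891*(-1/18600) = 7345891/18600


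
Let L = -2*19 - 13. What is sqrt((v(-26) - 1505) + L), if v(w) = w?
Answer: I*sqrt(1582) ≈ 39.774*I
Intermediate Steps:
L = -51 (L = -38 - 13 = -51)
sqrt((v(-26) - 1505) + L) = sqrt((-26 - 1505) - 51) = sqrt(-1531 - 51) = sqrt(-1582) = I*sqrt(1582)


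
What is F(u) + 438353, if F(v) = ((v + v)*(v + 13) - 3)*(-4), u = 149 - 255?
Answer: 359501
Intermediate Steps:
u = -106
F(v) = 12 - 8*v*(13 + v) (F(v) = ((2*v)*(13 + v) - 3)*(-4) = (2*v*(13 + v) - 3)*(-4) = (-3 + 2*v*(13 + v))*(-4) = 12 - 8*v*(13 + v))
F(u) + 438353 = (12 - 104*(-106) - 8*(-106)**2) + 438353 = (12 + 11024 - 8*11236) + 438353 = (12 + 11024 - 89888) + 438353 = -78852 + 438353 = 359501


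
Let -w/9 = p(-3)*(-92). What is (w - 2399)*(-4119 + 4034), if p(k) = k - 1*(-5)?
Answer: 63155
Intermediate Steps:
p(k) = 5 + k (p(k) = k + 5 = 5 + k)
w = 1656 (w = -9*(5 - 3)*(-92) = -18*(-92) = -9*(-184) = 1656)
(w - 2399)*(-4119 + 4034) = (1656 - 2399)*(-4119 + 4034) = -743*(-85) = 63155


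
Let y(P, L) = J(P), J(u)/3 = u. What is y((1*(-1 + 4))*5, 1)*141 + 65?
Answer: 6410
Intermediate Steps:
J(u) = 3*u
y(P, L) = 3*P
y((1*(-1 + 4))*5, 1)*141 + 65 = (3*((1*(-1 + 4))*5))*141 + 65 = (3*((1*3)*5))*141 + 65 = (3*(3*5))*141 + 65 = (3*15)*141 + 65 = 45*141 + 65 = 6345 + 65 = 6410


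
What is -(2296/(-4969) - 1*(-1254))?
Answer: -6228830/4969 ≈ -1253.5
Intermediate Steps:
-(2296/(-4969) - 1*(-1254)) = -(2296*(-1/4969) + 1254) = -(-2296/4969 + 1254) = -1*6228830/4969 = -6228830/4969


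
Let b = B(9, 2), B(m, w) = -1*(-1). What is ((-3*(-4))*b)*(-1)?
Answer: -12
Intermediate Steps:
B(m, w) = 1
b = 1
((-3*(-4))*b)*(-1) = (-3*(-4)*1)*(-1) = (12*1)*(-1) = 12*(-1) = -12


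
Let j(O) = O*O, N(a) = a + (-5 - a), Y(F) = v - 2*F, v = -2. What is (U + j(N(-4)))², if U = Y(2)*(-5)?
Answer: 3025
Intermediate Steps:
Y(F) = -2 - 2*F
U = 30 (U = (-2 - 2*2)*(-5) = (-2 - 4)*(-5) = -6*(-5) = 30)
N(a) = -5
j(O) = O²
(U + j(N(-4)))² = (30 + (-5)²)² = (30 + 25)² = 55² = 3025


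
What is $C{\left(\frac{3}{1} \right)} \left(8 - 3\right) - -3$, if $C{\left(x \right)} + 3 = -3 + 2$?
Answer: $-17$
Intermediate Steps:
$C{\left(x \right)} = -4$ ($C{\left(x \right)} = -3 + \left(-3 + 2\right) = -3 - 1 = -4$)
$C{\left(\frac{3}{1} \right)} \left(8 - 3\right) - -3 = - 4 \left(8 - 3\right) - -3 = \left(-4\right) 5 + \left(-4 + 7\right) = -20 + 3 = -17$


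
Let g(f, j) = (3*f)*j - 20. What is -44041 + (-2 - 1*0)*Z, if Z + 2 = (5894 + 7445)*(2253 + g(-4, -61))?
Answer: -79144307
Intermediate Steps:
g(f, j) = -20 + 3*f*j (g(f, j) = 3*f*j - 20 = -20 + 3*f*j)
Z = 39550133 (Z = -2 + (5894 + 7445)*(2253 + (-20 + 3*(-4)*(-61))) = -2 + 13339*(2253 + (-20 + 732)) = -2 + 13339*(2253 + 712) = -2 + 13339*2965 = -2 + 39550135 = 39550133)
-44041 + (-2 - 1*0)*Z = -44041 + (-2 - 1*0)*39550133 = -44041 + (-2 + 0)*39550133 = -44041 - 2*39550133 = -44041 - 79100266 = -79144307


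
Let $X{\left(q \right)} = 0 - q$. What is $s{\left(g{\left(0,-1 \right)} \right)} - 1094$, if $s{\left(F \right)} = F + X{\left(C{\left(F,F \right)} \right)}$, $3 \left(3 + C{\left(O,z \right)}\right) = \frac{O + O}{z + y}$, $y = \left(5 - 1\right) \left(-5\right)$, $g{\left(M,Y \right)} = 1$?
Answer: $- \frac{62128}{57} \approx -1090.0$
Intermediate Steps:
$y = -20$ ($y = 4 \left(-5\right) = -20$)
$C{\left(O,z \right)} = -3 + \frac{2 O}{3 \left(-20 + z\right)}$ ($C{\left(O,z \right)} = -3 + \frac{\left(O + O\right) \frac{1}{z - 20}}{3} = -3 + \frac{2 O \frac{1}{-20 + z}}{3} = -3 + \frac{2 O}{3 \left(-20 + z\right)}$)
$X{\left(q \right)} = - q$
$s{\left(F \right)} = F - \frac{180 - 7 F}{3 \left(-20 + F\right)}$ ($s{\left(F \right)} = F - \frac{180 - 9 F + 2 F}{3 \left(-20 + F\right)} = F - \frac{180 - 7 F}{3 \left(-20 + F\right)}$)
$s{\left(g{\left(0,-1 \right)} \right)} - 1094 = \frac{-60 + 1^{2} - \frac{53}{3}}{-20 + 1} - 1094 = \frac{-60 + 1 - \frac{53}{3}}{-19} - 1094 = \left(- \frac{1}{19}\right) \left(- \frac{230}{3}\right) - 1094 = \frac{230}{57} - 1094 = - \frac{62128}{57}$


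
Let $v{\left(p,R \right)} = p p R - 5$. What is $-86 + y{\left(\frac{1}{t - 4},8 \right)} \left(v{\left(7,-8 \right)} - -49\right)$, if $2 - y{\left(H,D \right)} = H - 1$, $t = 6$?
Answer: $-956$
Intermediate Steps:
$y{\left(H,D \right)} = 3 - H$ ($y{\left(H,D \right)} = 2 - \left(H - 1\right) = 2 - \left(-1 + H\right) = 3 - H$)
$v{\left(p,R \right)} = -5 + R p^{2}$ ($v{\left(p,R \right)} = p^{2} R - 5 = R p^{2} - 5 = -5 + R p^{2}$)
$-86 + y{\left(\frac{1}{t - 4},8 \right)} \left(v{\left(7,-8 \right)} - -49\right) = -86 + \left(3 - \frac{1}{6 - 4}\right) \left(\left(-5 - 8 \cdot 7^{2}\right) - -49\right) = -86 + \left(3 - \frac{1}{2}\right) \left(\left(-5 - 392\right) + 49\right) = -86 + \left(3 - \frac{1}{2}\right) \left(-397 + 49\right) = -86 + \frac{5}{2} \left(-348\right) = -86 - 870 = -956$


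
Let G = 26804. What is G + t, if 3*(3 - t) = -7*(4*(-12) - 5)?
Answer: 80050/3 ≈ 26683.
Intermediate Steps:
t = -362/3 (t = 3 - (-7)*(4*(-12) - 5)/3 = 3 - (-7)*(-48 - 5)/3 = 3 - (-7)*(-53)/3 = 3 - 1/3*371 = 3 - 371/3 = -362/3 ≈ -120.67)
G + t = 26804 - 362/3 = 80050/3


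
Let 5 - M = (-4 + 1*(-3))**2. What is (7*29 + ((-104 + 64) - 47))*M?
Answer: -5104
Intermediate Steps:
M = -44 (M = 5 - (-4 + 1*(-3))**2 = 5 - (-4 - 3)**2 = 5 - 1*(-7)**2 = 5 - 1*49 = 5 - 49 = -44)
(7*29 + ((-104 + 64) - 47))*M = (7*29 + ((-104 + 64) - 47))*(-44) = (203 + (-40 - 47))*(-44) = (203 - 87)*(-44) = 116*(-44) = -5104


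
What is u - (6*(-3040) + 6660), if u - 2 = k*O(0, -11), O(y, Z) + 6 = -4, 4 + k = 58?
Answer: 11042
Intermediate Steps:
k = 54 (k = -4 + 58 = 54)
O(y, Z) = -10 (O(y, Z) = -6 - 4 = -10)
u = -538 (u = 2 + 54*(-10) = 2 - 540 = -538)
u - (6*(-3040) + 6660) = -538 - (6*(-3040) + 6660) = -538 - (-18240 + 6660) = -538 - 1*(-11580) = -538 + 11580 = 11042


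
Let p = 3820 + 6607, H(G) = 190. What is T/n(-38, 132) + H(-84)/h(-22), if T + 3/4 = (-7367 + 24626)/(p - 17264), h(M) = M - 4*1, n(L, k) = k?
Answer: -114702677/15643056 ≈ -7.3325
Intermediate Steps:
h(M) = -4 + M (h(M) = M - 4 = -4 + M)
p = 10427
T = -29849/9116 (T = -3/4 + (-7367 + 24626)/(10427 - 17264) = -3/4 + 17259/(-6837) = -3/4 + 17259*(-1/6837) = -3/4 - 5753/2279 = -29849/9116 ≈ -3.2744)
T/n(-38, 132) + H(-84)/h(-22) = -29849/9116/132 + 190/(-4 - 22) = -29849/9116*1/132 + 190/(-26) = -29849/1203312 + 190*(-1/26) = -29849/1203312 - 95/13 = -114702677/15643056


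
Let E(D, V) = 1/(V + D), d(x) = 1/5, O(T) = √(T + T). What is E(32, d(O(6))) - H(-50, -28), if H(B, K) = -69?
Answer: 11114/161 ≈ 69.031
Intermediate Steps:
O(T) = √2*√T (O(T) = √(2*T) = √2*√T)
d(x) = ⅕
E(D, V) = 1/(D + V)
E(32, d(O(6))) - H(-50, -28) = 1/(32 + ⅕) - 1*(-69) = 1/(161/5) + 69 = 5/161 + 69 = 11114/161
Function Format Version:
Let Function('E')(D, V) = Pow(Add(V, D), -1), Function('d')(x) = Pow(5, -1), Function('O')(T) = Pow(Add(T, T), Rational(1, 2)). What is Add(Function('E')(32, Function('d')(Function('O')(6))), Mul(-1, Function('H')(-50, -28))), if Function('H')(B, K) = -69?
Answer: Rational(11114, 161) ≈ 69.031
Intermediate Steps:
Function('O')(T) = Mul(Pow(2, Rational(1, 2)), Pow(T, Rational(1, 2))) (Function('O')(T) = Pow(Mul(2, T), Rational(1, 2)) = Mul(Pow(2, Rational(1, 2)), Pow(T, Rational(1, 2))))
Function('d')(x) = Rational(1, 5)
Function('E')(D, V) = Pow(Add(D, V), -1)
Add(Function('E')(32, Function('d')(Function('O')(6))), Mul(-1, Function('H')(-50, -28))) = Add(Pow(Add(32, Rational(1, 5)), -1), Mul(-1, -69)) = Add(Pow(Rational(161, 5), -1), 69) = Add(Rational(5, 161), 69) = Rational(11114, 161)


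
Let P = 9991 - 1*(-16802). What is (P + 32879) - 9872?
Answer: 49800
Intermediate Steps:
P = 26793 (P = 9991 + 16802 = 26793)
(P + 32879) - 9872 = (26793 + 32879) - 9872 = 59672 - 9872 = 49800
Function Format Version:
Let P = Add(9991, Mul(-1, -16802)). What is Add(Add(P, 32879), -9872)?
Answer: 49800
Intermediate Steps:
P = 26793 (P = Add(9991, 16802) = 26793)
Add(Add(P, 32879), -9872) = Add(Add(26793, 32879), -9872) = Add(59672, -9872) = 49800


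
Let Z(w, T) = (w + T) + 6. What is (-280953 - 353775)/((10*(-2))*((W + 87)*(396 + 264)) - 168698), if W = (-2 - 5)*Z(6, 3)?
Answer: -317364/34451 ≈ -9.2120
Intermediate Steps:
Z(w, T) = 6 + T + w (Z(w, T) = (T + w) + 6 = 6 + T + w)
W = -105 (W = (-2 - 5)*(6 + 3 + 6) = -7*15 = -105)
(-280953 - 353775)/((10*(-2))*((W + 87)*(396 + 264)) - 168698) = (-280953 - 353775)/((10*(-2))*((-105 + 87)*(396 + 264)) - 168698) = -634728/(-(-360)*660 - 168698) = -634728/(-20*(-11880) - 168698) = -634728/(237600 - 168698) = -634728/68902 = -634728*1/68902 = -317364/34451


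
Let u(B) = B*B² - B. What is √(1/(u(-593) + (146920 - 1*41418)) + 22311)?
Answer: √969181604456036170522/208421762 ≈ 149.37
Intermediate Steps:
u(B) = B³ - B
√(1/(u(-593) + (146920 - 1*41418)) + 22311) = √(1/(((-593)³ - 1*(-593)) + (146920 - 1*41418)) + 22311) = √(1/((-208527857 + 593) + (146920 - 41418)) + 22311) = √(1/(-208527264 + 105502) + 22311) = √(1/(-208421762) + 22311) = √(-1/208421762 + 22311) = √(4650097931981/208421762) = √969181604456036170522/208421762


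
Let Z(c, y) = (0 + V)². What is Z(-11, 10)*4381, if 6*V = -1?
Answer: 4381/36 ≈ 121.69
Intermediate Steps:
V = -⅙ (V = (⅙)*(-1) = -⅙ ≈ -0.16667)
Z(c, y) = 1/36 (Z(c, y) = (0 - ⅙)² = (-⅙)² = 1/36)
Z(-11, 10)*4381 = (1/36)*4381 = 4381/36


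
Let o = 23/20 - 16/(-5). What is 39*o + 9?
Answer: 3573/20 ≈ 178.65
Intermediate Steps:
o = 87/20 (o = 23*(1/20) - 16*(-⅕) = 23/20 + 16/5 = 87/20 ≈ 4.3500)
39*o + 9 = 39*(87/20) + 9 = 3393/20 + 9 = 3573/20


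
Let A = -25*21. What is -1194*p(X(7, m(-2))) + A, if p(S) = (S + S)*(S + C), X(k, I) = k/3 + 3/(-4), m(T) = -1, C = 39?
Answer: -1847647/12 ≈ -1.5397e+5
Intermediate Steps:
X(k, I) = -¾ + k/3 (X(k, I) = k*(⅓) + 3*(-¼) = k/3 - ¾ = -¾ + k/3)
p(S) = 2*S*(39 + S) (p(S) = (S + S)*(S + 39) = (2*S)*(39 + S) = 2*S*(39 + S))
A = -525
-1194*p(X(7, m(-2))) + A = -2388*(-¾ + (⅓)*7)*(39 + (-¾ + (⅓)*7)) - 525 = -2388*(-¾ + 7/3)*(39 + (-¾ + 7/3)) - 525 = -2388*19*(39 + 19/12)/12 - 525 = -2388*19*487/(12*12) - 525 = -1194*9253/72 - 525 = -1841347/12 - 525 = -1847647/12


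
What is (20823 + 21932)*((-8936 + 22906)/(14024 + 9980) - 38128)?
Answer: -1150877256565/706 ≈ -1.6301e+9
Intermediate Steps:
(20823 + 21932)*((-8936 + 22906)/(14024 + 9980) - 38128) = 42755*(13970/24004 - 38128) = 42755*(13970*(1/24004) - 38128) = 42755*(6985/12002 - 38128) = 42755*(-457605271/12002) = -1150877256565/706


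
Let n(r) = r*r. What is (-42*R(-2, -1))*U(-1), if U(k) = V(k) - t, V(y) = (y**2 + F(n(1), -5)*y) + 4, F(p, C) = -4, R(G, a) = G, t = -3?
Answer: 1008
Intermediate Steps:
n(r) = r**2
V(y) = 4 + y**2 - 4*y (V(y) = (y**2 - 4*y) + 4 = 4 + y**2 - 4*y)
U(k) = 7 + k**2 - 4*k (U(k) = (4 + k**2 - 4*k) - 1*(-3) = (4 + k**2 - 4*k) + 3 = 7 + k**2 - 4*k)
(-42*R(-2, -1))*U(-1) = (-42*(-2))*(7 + (-1)**2 - 4*(-1)) = 84*(7 + 1 + 4) = 84*12 = 1008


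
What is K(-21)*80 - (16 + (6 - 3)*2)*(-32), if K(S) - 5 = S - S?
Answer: 1104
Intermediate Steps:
K(S) = 5 (K(S) = 5 + (S - S) = 5 + 0 = 5)
K(-21)*80 - (16 + (6 - 3)*2)*(-32) = 5*80 - (16 + (6 - 3)*2)*(-32) = 400 - (16 + 3*2)*(-32) = 400 - (16 + 6)*(-32) = 400 - 22*(-32) = 400 - 1*(-704) = 400 + 704 = 1104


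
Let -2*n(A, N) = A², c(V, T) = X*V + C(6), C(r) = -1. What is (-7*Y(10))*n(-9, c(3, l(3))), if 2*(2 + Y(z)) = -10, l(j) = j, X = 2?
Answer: -3969/2 ≈ -1984.5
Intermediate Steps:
c(V, T) = -1 + 2*V (c(V, T) = 2*V - 1 = -1 + 2*V)
Y(z) = -7 (Y(z) = -2 + (½)*(-10) = -2 - 5 = -7)
n(A, N) = -A²/2
(-7*Y(10))*n(-9, c(3, l(3))) = (-7*(-7))*(-½*(-9)²) = 49*(-½*81) = 49*(-81/2) = -3969/2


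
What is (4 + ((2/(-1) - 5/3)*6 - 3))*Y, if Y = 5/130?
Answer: -21/26 ≈ -0.80769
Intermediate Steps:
Y = 1/26 (Y = 5*(1/130) = 1/26 ≈ 0.038462)
(4 + ((2/(-1) - 5/3)*6 - 3))*Y = (4 + ((2/(-1) - 5/3)*6 - 3))*(1/26) = (4 + ((2*(-1) - 5*1/3)*6 - 3))*(1/26) = (4 + ((-2 - 5/3)*6 - 3))*(1/26) = (4 + (-11/3*6 - 3))*(1/26) = (4 + (-22 - 3))*(1/26) = (4 - 25)*(1/26) = -21*1/26 = -21/26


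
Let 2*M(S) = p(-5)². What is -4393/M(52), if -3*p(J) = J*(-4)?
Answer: -39537/200 ≈ -197.69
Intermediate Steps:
p(J) = 4*J/3 (p(J) = -J*(-4)/3 = -(-4)*J/3 = 4*J/3)
M(S) = 200/9 (M(S) = ((4/3)*(-5))²/2 = (-20/3)²/2 = (½)*(400/9) = 200/9)
-4393/M(52) = -4393/200/9 = -4393*9/200 = -39537/200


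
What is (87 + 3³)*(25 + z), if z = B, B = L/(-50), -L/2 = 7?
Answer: 72048/25 ≈ 2881.9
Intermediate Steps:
L = -14 (L = -2*7 = -14)
B = 7/25 (B = -14/(-50) = -14*(-1/50) = 7/25 ≈ 0.28000)
z = 7/25 ≈ 0.28000
(87 + 3³)*(25 + z) = (87 + 3³)*(25 + 7/25) = (87 + 27)*(632/25) = 114*(632/25) = 72048/25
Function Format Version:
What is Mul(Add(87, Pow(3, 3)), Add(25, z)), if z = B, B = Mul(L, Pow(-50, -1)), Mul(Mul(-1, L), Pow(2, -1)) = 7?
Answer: Rational(72048, 25) ≈ 2881.9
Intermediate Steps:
L = -14 (L = Mul(-2, 7) = -14)
B = Rational(7, 25) (B = Mul(-14, Pow(-50, -1)) = Mul(-14, Rational(-1, 50)) = Rational(7, 25) ≈ 0.28000)
z = Rational(7, 25) ≈ 0.28000
Mul(Add(87, Pow(3, 3)), Add(25, z)) = Mul(Add(87, Pow(3, 3)), Add(25, Rational(7, 25))) = Mul(Add(87, 27), Rational(632, 25)) = Mul(114, Rational(632, 25)) = Rational(72048, 25)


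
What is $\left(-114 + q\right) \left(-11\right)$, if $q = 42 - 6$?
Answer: $858$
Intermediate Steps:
$q = 36$
$\left(-114 + q\right) \left(-11\right) = \left(-114 + 36\right) \left(-11\right) = \left(-78\right) \left(-11\right) = 858$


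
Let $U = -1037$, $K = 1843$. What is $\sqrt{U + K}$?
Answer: $\sqrt{806} \approx 28.39$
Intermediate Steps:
$\sqrt{U + K} = \sqrt{-1037 + 1843} = \sqrt{806}$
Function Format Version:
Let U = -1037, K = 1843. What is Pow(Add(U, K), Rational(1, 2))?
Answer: Pow(806, Rational(1, 2)) ≈ 28.390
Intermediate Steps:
Pow(Add(U, K), Rational(1, 2)) = Pow(Add(-1037, 1843), Rational(1, 2)) = Pow(806, Rational(1, 2))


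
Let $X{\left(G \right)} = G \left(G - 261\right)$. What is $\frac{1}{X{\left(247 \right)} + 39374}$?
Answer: $\frac{1}{35916} \approx 2.7843 \cdot 10^{-5}$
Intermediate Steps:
$X{\left(G \right)} = G \left(-261 + G\right)$
$\frac{1}{X{\left(247 \right)} + 39374} = \frac{1}{247 \left(-261 + 247\right) + 39374} = \frac{1}{247 \left(-14\right) + 39374} = \frac{1}{-3458 + 39374} = \frac{1}{35916}$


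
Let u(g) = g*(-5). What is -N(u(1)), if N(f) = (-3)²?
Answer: -9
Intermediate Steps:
u(g) = -5*g
N(f) = 9
-N(u(1)) = -1*9 = -9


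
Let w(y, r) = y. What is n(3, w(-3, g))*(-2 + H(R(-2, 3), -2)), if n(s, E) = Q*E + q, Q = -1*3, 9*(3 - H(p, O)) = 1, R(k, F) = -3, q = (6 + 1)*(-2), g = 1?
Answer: -40/9 ≈ -4.4444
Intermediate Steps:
q = -14 (q = 7*(-2) = -14)
H(p, O) = 26/9 (H(p, O) = 3 - ⅑*1 = 3 - ⅑ = 26/9)
Q = -3
n(s, E) = -14 - 3*E (n(s, E) = -3*E - 14 = -14 - 3*E)
n(3, w(-3, g))*(-2 + H(R(-2, 3), -2)) = (-14 - 3*(-3))*(-2 + 26/9) = (-14 + 9)*(8/9) = -5*8/9 = -40/9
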